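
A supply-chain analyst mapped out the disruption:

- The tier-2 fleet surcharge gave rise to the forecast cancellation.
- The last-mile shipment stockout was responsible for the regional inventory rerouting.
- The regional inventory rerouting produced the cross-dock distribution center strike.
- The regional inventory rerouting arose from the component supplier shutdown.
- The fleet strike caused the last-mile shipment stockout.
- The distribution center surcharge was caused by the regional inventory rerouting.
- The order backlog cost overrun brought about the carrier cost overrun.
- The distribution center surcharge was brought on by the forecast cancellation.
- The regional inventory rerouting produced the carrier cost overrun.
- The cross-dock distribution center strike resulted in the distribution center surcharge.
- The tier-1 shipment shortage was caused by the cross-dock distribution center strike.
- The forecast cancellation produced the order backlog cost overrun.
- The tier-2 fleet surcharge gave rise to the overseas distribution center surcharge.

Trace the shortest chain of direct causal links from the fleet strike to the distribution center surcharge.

the fleet strike → the last-mile shipment stockout
the last-mile shipment stockout → the regional inventory rerouting
the regional inventory rerouting → the distribution center surcharge
Length: 3 steps.

the fleet strike → the last-mile shipment stockout → the regional inventory rerouting → the distribution center surcharge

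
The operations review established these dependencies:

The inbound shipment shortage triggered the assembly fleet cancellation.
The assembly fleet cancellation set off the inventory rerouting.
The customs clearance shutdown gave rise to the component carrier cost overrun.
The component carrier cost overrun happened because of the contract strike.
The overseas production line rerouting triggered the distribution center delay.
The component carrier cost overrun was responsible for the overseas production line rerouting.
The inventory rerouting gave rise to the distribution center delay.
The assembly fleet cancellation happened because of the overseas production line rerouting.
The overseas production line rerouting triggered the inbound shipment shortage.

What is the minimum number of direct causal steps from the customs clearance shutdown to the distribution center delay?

Shortest chain: the customs clearance shutdown → the component carrier cost overrun → the overseas production line rerouting → the distribution center delay.

3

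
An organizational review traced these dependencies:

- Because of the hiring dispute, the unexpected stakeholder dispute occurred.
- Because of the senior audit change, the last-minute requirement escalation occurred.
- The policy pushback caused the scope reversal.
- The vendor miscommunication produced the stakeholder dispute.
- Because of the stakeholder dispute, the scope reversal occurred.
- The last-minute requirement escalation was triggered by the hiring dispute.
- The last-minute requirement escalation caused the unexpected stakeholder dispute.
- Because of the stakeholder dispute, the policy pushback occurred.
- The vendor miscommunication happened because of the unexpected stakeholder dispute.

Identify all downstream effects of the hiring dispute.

Direct effects: the last-minute requirement escalation, the unexpected stakeholder dispute.
2 steps out: the vendor miscommunication.
3 steps out: the stakeholder dispute.
4 steps out: the policy pushback, the scope reversal.
Not reachable from it: the senior audit change.

the last-minute requirement escalation, the policy pushback, the scope reversal, the stakeholder dispute, the unexpected stakeholder dispute, the vendor miscommunication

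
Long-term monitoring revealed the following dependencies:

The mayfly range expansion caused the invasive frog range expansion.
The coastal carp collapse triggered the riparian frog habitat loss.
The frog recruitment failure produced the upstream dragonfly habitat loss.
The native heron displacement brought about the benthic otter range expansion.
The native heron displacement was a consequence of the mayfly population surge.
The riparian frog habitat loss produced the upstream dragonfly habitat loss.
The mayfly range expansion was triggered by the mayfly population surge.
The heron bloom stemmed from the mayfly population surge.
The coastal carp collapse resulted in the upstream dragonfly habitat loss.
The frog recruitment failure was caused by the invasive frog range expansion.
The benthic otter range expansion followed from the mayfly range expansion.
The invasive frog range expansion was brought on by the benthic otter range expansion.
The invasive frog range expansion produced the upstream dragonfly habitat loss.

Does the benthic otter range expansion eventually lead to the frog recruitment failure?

There is a causal chain: the benthic otter range expansion → the invasive frog range expansion → the frog recruitment failure.

Yes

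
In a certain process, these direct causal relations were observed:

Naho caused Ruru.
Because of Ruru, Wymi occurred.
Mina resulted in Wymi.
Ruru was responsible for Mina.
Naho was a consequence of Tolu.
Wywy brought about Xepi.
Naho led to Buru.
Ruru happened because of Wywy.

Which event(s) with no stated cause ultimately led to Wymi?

Tolu, Wywy

Tracing upstream from Wymi: Wymi ← Ruru ← Naho ← Tolu.
A separate upstream branch: Wymi ← Ruru ← Wywy.
Each of those chain origins has no stated cause.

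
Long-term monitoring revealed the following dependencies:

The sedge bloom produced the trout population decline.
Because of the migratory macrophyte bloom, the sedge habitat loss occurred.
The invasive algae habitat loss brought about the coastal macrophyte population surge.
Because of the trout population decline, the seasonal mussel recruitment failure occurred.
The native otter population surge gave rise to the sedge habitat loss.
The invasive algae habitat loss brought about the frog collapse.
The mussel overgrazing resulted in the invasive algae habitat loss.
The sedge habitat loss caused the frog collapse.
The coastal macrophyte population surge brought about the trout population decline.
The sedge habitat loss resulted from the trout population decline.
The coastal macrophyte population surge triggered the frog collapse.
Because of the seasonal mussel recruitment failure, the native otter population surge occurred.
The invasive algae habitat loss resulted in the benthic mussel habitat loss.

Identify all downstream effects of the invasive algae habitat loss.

the benthic mussel habitat loss, the coastal macrophyte population surge, the frog collapse, the native otter population surge, the seasonal mussel recruitment failure, the sedge habitat loss, the trout population decline

Direct effects: the benthic mussel habitat loss, the coastal macrophyte population surge, the frog collapse.
2 steps out: the trout population decline.
3 steps out: the seasonal mussel recruitment failure, the sedge habitat loss.
4 steps out: the native otter population surge.
Not reachable from it: the mussel overgrazing, the migratory macrophyte bloom, the sedge bloom.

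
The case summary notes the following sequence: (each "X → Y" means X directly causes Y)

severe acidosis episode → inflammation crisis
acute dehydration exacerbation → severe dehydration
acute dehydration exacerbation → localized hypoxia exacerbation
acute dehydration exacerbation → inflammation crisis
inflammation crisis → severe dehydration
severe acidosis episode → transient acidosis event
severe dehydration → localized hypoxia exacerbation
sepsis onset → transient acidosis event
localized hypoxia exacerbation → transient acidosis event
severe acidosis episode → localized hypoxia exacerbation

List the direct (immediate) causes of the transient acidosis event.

Upstream contributors include the acute dehydration exacerbation, the inflammation crisis, the severe dehydration, but only the localized hypoxia exacerbation, the sepsis onset, the severe acidosis episode feed directly into the transient acidosis event.

the localized hypoxia exacerbation, the sepsis onset, the severe acidosis episode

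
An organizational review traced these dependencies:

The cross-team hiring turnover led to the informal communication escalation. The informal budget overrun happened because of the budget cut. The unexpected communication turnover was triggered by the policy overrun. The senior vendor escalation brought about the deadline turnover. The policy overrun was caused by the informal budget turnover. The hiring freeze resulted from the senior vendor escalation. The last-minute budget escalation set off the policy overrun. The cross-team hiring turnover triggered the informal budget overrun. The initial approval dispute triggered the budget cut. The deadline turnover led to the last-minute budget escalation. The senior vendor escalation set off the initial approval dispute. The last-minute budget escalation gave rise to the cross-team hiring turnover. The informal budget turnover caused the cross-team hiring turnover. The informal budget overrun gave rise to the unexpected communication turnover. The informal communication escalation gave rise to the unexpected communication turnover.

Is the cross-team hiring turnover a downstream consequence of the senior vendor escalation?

Yes

There is a causal chain: the senior vendor escalation → the deadline turnover → the last-minute budget escalation → the cross-team hiring turnover.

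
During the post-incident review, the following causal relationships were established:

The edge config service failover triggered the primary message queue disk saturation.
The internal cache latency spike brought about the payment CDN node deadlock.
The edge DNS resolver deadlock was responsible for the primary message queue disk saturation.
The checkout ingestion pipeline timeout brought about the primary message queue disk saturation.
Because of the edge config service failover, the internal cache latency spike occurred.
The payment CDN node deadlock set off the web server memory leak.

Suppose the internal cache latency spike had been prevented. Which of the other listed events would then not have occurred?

the payment CDN node deadlock, the web server memory leak

Downstream of the internal cache latency spike: the payment CDN node deadlock, the web server memory leak.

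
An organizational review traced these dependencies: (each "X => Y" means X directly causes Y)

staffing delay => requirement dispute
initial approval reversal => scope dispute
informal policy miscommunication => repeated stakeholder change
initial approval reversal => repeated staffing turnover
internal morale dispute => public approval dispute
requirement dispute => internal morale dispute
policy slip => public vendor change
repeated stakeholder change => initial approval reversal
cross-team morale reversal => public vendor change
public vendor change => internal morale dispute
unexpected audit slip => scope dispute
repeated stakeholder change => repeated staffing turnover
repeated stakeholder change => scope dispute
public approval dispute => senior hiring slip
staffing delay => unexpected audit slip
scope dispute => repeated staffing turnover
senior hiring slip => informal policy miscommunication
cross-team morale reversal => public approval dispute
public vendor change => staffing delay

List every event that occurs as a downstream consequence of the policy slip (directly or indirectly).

the informal policy miscommunication, the initial approval reversal, the internal morale dispute, the public approval dispute, the public vendor change, the repeated staffing turnover, the repeated stakeholder change, the requirement dispute, the scope dispute, the senior hiring slip, the staffing delay, the unexpected audit slip

Direct effects: the public vendor change.
2 steps out: the staffing delay, the internal morale dispute.
3 steps out: the requirement dispute, the unexpected audit slip, the public approval dispute.
4 steps out: the senior hiring slip, the scope dispute.
5 steps out: the informal policy miscommunication, the repeated staffing turnover.
6 steps out: the repeated stakeholder change.
7 steps out: the initial approval reversal.
Not reachable from it: the cross-team morale reversal.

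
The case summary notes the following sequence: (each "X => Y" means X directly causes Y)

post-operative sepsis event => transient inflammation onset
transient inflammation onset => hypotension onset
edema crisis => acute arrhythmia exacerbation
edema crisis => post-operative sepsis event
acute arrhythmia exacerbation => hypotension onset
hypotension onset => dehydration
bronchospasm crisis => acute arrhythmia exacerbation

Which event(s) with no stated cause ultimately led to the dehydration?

the bronchospasm crisis, the edema crisis

Tracing upstream from the dehydration: the dehydration ← the hypotension onset ← the acute arrhythmia exacerbation ← the edema crisis.
A separate upstream branch: the dehydration ← the hypotension onset ← the acute arrhythmia exacerbation ← the bronchospasm crisis.
Each of those chain origins has no stated cause.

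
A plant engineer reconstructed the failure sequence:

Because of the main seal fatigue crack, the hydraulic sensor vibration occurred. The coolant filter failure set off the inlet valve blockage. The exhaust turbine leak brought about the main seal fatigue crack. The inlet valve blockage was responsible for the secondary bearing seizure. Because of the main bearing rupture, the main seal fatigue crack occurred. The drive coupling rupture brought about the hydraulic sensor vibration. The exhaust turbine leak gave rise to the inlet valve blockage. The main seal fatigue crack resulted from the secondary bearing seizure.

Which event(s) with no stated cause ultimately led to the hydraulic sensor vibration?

the coolant filter failure, the drive coupling rupture, the exhaust turbine leak, the main bearing rupture

Tracing upstream from the hydraulic sensor vibration: the hydraulic sensor vibration ← the main seal fatigue crack ← the main bearing rupture.
A separate upstream branch: the hydraulic sensor vibration ← the drive coupling rupture.
A separate upstream branch: the hydraulic sensor vibration ← the main seal fatigue crack ← the secondary bearing seizure ← the inlet valve blockage ← the coolant filter failure.
A separate upstream branch: the hydraulic sensor vibration ← the main seal fatigue crack ← the exhaust turbine leak.
Each of those chain origins has no stated cause.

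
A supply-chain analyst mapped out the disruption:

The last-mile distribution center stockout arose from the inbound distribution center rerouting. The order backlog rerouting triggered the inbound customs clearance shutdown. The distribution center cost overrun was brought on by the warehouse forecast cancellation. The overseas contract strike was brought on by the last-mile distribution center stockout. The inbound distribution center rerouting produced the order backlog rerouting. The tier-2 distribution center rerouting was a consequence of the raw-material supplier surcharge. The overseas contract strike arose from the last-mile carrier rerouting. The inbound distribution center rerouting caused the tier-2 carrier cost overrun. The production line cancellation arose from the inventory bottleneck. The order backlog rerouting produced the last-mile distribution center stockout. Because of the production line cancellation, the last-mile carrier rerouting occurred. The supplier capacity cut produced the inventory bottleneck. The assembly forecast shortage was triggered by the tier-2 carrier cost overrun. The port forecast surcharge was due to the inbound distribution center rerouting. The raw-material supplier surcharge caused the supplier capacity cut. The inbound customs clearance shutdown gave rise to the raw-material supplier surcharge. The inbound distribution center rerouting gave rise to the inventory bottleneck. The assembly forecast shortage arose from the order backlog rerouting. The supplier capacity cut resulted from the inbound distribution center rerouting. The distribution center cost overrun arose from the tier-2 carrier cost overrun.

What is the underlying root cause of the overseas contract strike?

the inbound distribution center rerouting

Tracing upstream from the overseas contract strike: the overseas contract strike ← the last-mile distribution center stockout ← the inbound distribution center rerouting.
The inbound distribution center rerouting has no stated cause, so it is the root.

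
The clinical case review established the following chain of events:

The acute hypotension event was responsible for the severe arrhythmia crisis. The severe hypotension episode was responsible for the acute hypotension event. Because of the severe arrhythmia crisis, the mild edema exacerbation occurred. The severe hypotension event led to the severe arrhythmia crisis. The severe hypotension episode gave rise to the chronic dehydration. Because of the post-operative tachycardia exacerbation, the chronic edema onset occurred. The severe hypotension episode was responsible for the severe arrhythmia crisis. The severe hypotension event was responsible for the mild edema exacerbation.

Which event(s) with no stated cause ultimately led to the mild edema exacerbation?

Tracing upstream from the mild edema exacerbation: the mild edema exacerbation ← the severe arrhythmia crisis ← the severe hypotension episode.
A separate upstream branch: the mild edema exacerbation ← the severe hypotension event.
Each of those chain origins has no stated cause.

the severe hypotension episode, the severe hypotension event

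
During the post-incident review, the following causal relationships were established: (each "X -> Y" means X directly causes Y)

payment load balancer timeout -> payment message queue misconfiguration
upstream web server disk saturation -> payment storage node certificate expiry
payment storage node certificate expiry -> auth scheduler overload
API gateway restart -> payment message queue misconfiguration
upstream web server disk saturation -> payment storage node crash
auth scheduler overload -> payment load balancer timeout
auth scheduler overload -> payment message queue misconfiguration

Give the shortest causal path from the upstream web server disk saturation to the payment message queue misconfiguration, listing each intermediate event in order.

the upstream web server disk saturation → the payment storage node certificate expiry
the payment storage node certificate expiry → the auth scheduler overload
the auth scheduler overload → the payment message queue misconfiguration
Length: 3 steps.

the upstream web server disk saturation → the payment storage node certificate expiry → the auth scheduler overload → the payment message queue misconfiguration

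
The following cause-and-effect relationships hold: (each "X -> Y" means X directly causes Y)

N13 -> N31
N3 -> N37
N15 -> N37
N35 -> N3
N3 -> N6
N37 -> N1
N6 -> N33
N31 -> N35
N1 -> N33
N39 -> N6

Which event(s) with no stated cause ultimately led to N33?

Tracing upstream from N33: N33 ← N1 ← N37 ← N15.
A separate upstream branch: N33 ← N6 ← N39.
A separate upstream branch: N33 ← N6 ← N3 ← N35 ← N31 ← N13.
Each of those chain origins has no stated cause.

N13, N15, N39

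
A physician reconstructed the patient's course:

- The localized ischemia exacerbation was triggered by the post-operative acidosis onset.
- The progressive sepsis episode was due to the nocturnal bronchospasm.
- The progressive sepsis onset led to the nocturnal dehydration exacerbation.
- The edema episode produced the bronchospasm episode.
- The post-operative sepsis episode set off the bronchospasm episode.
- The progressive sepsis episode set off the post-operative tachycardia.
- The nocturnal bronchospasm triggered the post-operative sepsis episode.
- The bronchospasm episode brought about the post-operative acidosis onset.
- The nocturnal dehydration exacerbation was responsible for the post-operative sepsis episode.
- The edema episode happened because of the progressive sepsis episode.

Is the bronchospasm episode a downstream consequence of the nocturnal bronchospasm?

Yes

There is a causal chain: the nocturnal bronchospasm → the post-operative sepsis episode → the bronchospasm episode.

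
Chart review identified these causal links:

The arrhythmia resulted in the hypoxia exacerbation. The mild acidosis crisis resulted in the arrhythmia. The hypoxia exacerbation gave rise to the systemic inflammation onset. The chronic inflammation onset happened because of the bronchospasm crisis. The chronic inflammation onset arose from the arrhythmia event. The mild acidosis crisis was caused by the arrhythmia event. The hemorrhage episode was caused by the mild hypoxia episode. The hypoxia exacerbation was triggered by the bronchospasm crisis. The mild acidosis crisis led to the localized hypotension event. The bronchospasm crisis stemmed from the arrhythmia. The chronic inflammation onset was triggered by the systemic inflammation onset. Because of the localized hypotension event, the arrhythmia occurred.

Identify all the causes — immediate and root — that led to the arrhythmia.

Immediate causes of the arrhythmia: the mild acidosis crisis, the localized hypotension event.
Further upstream: the arrhythmia event.

the arrhythmia event, the localized hypotension event, the mild acidosis crisis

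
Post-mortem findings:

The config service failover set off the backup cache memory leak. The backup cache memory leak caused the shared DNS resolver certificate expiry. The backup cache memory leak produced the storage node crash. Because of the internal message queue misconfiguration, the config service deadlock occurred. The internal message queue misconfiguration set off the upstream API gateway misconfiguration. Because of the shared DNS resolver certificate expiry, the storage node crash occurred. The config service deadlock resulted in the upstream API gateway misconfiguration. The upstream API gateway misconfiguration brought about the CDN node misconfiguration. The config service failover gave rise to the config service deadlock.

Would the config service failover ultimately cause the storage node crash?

There is a causal chain: the config service failover → the backup cache memory leak → the storage node crash.

Yes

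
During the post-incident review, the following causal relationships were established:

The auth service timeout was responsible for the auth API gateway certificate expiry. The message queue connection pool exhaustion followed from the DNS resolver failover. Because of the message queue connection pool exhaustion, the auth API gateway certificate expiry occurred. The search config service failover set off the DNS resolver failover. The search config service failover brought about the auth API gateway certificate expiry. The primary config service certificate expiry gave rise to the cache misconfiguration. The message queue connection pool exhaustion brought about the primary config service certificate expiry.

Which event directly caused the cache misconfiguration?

Upstream contributors include the search config service failover, the DNS resolver failover, the message queue connection pool exhaustion, but only the primary config service certificate expiry feeds directly into the cache misconfiguration.

the primary config service certificate expiry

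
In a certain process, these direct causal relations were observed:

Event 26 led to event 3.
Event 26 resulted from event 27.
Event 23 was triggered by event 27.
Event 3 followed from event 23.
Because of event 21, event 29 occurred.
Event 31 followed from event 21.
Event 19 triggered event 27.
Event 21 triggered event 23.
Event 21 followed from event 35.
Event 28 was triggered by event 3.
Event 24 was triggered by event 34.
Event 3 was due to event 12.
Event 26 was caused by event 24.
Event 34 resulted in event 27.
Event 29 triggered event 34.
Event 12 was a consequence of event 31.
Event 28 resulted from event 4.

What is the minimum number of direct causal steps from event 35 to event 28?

Shortest chain: event 35 → event 21 → event 23 → event 3 → event 28.

4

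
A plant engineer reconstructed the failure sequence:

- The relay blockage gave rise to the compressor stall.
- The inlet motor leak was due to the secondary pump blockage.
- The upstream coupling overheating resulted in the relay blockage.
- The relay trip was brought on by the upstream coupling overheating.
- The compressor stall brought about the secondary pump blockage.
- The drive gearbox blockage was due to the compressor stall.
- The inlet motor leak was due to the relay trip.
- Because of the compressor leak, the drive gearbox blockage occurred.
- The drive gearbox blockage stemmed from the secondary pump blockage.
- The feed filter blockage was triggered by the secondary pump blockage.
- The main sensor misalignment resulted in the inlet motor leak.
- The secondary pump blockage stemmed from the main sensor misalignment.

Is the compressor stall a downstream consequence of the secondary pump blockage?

No

The secondary pump blockage leads to the inlet motor leak, the feed filter blockage, the drive gearbox blockage; the compressor stall is not among them.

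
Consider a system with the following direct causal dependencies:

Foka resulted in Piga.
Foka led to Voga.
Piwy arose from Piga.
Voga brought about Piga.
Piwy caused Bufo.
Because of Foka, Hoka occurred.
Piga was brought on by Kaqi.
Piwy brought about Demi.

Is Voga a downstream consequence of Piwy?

No

Piwy leads to Demi, Bufo; Voga is not among them.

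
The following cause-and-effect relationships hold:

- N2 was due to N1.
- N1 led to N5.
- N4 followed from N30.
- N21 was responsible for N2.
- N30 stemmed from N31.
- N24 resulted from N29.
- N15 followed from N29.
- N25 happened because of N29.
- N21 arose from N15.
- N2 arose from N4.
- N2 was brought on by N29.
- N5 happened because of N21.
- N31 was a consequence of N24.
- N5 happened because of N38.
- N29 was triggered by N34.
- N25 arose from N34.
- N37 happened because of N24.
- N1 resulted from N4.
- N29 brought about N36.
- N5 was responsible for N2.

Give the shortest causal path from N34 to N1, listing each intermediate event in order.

N34 → N29
N29 → N24
N24 → N31
N31 → N30
N30 → N4
N4 → N1
Length: 6 steps.

N34 → N29 → N24 → N31 → N30 → N4 → N1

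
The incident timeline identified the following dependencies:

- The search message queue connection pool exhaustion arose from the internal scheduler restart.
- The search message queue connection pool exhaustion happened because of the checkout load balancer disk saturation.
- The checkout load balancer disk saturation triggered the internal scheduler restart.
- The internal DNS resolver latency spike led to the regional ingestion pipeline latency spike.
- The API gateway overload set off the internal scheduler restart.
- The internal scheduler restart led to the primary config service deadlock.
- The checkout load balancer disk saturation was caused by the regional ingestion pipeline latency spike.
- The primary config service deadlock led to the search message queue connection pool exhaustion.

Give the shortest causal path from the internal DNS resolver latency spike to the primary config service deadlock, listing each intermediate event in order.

the internal DNS resolver latency spike → the regional ingestion pipeline latency spike → the checkout load balancer disk saturation → the internal scheduler restart → the primary config service deadlock

the internal DNS resolver latency spike → the regional ingestion pipeline latency spike
the regional ingestion pipeline latency spike → the checkout load balancer disk saturation
the checkout load balancer disk saturation → the internal scheduler restart
the internal scheduler restart → the primary config service deadlock
Length: 4 steps.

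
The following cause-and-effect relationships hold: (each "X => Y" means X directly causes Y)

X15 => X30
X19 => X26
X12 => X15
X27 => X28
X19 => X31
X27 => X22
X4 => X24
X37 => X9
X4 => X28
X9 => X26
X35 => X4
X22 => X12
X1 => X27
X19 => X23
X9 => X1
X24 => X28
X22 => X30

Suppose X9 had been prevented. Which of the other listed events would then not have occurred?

Downstream of X9: X1, X26, X27, X22, X12, X15, X30, X28.
Of those, still caused via another path: X26, X28.
The remainder have no surviving cause.

X1, X12, X15, X22, X27, X30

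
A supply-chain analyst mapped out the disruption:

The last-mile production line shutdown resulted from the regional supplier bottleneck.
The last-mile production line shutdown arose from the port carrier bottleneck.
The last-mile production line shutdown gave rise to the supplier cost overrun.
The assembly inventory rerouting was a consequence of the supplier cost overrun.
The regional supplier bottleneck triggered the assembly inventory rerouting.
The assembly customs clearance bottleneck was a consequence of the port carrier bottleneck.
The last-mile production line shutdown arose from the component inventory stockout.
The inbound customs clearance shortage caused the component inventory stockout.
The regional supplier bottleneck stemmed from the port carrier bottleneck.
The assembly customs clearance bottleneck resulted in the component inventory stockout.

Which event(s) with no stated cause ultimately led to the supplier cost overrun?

the inbound customs clearance shortage, the port carrier bottleneck

Tracing upstream from the supplier cost overrun: the supplier cost overrun ← the last-mile production line shutdown ← the port carrier bottleneck.
A separate upstream branch: the supplier cost overrun ← the last-mile production line shutdown ← the component inventory stockout ← the inbound customs clearance shortage.
Each of those chain origins has no stated cause.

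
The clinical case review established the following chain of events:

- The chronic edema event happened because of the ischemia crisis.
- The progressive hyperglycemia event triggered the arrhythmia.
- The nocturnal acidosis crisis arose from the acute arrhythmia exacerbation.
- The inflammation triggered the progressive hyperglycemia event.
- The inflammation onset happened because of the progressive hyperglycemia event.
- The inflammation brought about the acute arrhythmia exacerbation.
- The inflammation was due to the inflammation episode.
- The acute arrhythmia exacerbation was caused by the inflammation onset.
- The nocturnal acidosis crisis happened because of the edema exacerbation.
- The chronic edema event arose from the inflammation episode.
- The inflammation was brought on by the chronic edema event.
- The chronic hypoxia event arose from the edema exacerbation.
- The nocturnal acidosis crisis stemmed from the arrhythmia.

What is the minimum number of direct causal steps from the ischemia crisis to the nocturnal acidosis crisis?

4

Shortest chain: the ischemia crisis → the chronic edema event → the inflammation → the acute arrhythmia exacerbation → the nocturnal acidosis crisis.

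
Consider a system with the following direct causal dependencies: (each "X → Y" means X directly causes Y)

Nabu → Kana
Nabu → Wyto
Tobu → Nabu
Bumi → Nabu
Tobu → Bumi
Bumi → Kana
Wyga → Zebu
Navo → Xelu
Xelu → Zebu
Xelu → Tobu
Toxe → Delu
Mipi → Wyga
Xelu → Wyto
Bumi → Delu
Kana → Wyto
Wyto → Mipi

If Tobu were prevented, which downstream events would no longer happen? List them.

Downstream of Tobu: Bumi, Nabu, Delu, Kana, Wyto, Mipi, Wyga, Zebu.
Of those, still caused via another path: Delu, Wyto, Mipi, Wyga, Zebu.
The remainder have no surviving cause.

Bumi, Kana, Nabu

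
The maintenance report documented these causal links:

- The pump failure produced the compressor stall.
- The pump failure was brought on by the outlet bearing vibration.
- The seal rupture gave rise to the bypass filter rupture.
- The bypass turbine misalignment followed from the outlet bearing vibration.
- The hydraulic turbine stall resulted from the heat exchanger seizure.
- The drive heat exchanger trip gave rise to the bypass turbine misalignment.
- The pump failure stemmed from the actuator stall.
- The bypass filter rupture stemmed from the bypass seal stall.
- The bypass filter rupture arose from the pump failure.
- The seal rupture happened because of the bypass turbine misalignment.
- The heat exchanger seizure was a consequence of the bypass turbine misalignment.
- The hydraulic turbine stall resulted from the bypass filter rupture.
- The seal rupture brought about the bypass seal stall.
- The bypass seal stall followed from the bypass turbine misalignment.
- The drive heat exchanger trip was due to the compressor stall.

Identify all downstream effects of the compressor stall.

Direct effects: the drive heat exchanger trip.
2 steps out: the bypass turbine misalignment.
3 steps out: the seal rupture, the bypass seal stall, the heat exchanger seizure.
4 steps out: the bypass filter rupture, the hydraulic turbine stall.
Not reachable from it: the outlet bearing vibration, the pump failure, the actuator stall.

the bypass filter rupture, the bypass seal stall, the bypass turbine misalignment, the drive heat exchanger trip, the heat exchanger seizure, the hydraulic turbine stall, the seal rupture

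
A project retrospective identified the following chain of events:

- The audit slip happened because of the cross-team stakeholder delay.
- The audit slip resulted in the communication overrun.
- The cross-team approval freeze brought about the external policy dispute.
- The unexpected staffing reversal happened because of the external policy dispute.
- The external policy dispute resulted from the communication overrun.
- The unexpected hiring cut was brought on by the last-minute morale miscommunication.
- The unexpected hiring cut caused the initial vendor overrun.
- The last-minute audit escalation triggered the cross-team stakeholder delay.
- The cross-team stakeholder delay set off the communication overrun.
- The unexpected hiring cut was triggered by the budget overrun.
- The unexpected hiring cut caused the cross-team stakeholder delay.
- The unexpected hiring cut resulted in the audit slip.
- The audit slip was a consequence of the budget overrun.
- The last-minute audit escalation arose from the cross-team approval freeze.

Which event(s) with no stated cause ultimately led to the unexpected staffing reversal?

Tracing upstream from the unexpected staffing reversal: the unexpected staffing reversal ← the external policy dispute ← the cross-team approval freeze.
A separate upstream branch: the unexpected staffing reversal ← the external policy dispute ← the communication overrun ← the audit slip ← the budget overrun.
A separate upstream branch: the unexpected staffing reversal ← the external policy dispute ← the communication overrun ← the cross-team stakeholder delay ← the unexpected hiring cut ← the last-minute morale miscommunication.
Each of those chain origins has no stated cause.

the budget overrun, the cross-team approval freeze, the last-minute morale miscommunication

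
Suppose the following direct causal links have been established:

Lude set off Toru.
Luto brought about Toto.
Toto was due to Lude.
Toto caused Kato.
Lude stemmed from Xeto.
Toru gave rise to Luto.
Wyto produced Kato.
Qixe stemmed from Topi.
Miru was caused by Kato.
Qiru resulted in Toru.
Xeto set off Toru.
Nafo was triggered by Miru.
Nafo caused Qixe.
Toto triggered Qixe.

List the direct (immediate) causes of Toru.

Lude, Qiru, Xeto → Toru with nothing further upstream stated.

Lude, Qiru, Xeto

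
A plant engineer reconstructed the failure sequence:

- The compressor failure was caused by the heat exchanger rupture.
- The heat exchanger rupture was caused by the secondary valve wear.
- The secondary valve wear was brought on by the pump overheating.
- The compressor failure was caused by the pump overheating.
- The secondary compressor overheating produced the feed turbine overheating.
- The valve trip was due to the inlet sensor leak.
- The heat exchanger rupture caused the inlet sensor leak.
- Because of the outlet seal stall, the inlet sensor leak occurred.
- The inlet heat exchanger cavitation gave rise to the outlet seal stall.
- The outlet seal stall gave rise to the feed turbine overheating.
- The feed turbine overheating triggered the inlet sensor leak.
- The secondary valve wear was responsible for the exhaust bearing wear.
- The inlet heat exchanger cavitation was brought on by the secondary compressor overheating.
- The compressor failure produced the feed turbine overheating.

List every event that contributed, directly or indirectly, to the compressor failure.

the heat exchanger rupture, the pump overheating, the secondary valve wear

Immediate causes of the compressor failure: the pump overheating, the heat exchanger rupture.
Further upstream: the secondary valve wear.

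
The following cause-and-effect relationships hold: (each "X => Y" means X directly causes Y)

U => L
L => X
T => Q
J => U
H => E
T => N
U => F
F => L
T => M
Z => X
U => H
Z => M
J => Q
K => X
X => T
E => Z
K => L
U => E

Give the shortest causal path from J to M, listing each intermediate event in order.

J → U
U → E
E → Z
Z → M
Length: 4 steps.

J → U → E → Z → M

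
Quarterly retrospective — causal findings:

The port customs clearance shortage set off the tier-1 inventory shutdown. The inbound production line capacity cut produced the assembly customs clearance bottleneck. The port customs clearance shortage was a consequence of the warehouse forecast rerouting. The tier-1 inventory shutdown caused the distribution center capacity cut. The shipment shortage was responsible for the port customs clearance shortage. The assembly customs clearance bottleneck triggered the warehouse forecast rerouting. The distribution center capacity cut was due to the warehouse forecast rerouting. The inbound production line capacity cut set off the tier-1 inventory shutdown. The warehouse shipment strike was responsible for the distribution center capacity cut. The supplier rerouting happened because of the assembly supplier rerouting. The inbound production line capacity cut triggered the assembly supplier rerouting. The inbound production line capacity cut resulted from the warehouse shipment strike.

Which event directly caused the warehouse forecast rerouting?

the assembly customs clearance bottleneck

Upstream contributors include the warehouse shipment strike, the inbound production line capacity cut, but only the assembly customs clearance bottleneck feeds directly into the warehouse forecast rerouting.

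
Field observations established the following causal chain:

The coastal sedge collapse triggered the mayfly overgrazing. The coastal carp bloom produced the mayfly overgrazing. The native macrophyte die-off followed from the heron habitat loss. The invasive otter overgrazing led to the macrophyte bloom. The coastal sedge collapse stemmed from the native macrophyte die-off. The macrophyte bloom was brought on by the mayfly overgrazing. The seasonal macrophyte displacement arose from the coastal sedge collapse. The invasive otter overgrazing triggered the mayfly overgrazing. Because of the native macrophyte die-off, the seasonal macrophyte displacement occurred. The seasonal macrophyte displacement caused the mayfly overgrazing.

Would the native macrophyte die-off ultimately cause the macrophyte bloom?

Yes

There is a causal chain: the native macrophyte die-off → the coastal sedge collapse → the mayfly overgrazing → the macrophyte bloom.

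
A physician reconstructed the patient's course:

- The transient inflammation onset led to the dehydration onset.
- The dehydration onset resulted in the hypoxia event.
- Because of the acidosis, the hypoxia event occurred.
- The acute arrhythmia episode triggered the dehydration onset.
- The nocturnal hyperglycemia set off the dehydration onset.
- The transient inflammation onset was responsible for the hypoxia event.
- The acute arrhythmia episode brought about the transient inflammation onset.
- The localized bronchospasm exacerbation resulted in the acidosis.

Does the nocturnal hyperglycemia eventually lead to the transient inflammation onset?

The nocturnal hyperglycemia leads to the dehydration onset, the hypoxia event; the transient inflammation onset is not among them.

No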